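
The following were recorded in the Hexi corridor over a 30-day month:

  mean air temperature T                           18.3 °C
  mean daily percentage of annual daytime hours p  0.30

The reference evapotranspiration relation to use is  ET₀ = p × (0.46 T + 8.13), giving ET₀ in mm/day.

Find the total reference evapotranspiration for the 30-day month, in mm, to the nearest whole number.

ET₀ = 0.30 × (0.46 × 18.3 + 8.13) = 0.30 × 16.548 = 4.9644 mm/d
Monthly total = 4.9644 × 30 = 148.932 mm

149 mm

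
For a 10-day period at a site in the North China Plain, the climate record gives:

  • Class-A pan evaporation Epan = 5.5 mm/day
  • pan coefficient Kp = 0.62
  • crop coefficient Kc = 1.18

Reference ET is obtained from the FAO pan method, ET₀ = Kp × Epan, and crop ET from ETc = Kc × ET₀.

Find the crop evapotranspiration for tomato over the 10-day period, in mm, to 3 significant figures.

40.2 mm

ET₀ = 0.62 × 5.5 = 3.4100 mm/d
ETc = Kc × ET₀ = 1.18 × 3.4100 = 4.0238 mm/d
Over 10 days: 4.0238 × 10 = 40.238 mm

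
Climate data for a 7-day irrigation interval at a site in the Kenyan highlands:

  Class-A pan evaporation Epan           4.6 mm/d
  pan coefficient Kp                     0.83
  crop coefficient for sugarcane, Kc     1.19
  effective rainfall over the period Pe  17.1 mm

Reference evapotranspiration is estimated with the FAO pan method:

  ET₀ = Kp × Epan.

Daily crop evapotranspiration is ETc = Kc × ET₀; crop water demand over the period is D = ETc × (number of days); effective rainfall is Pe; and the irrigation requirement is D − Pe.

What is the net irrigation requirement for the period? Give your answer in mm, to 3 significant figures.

14.7 mm

ET₀ = 0.83 × 4.6 = 3.8180 mm/d
ETc = Kc × ET₀ = 1.19 × 3.8180 = 4.5434 mm/d
Crop demand D = ETc × 7 d = 4.5434 × 7 = 31.804 mm
D − Pe = 31.804 − 17.1 = 14.704 mm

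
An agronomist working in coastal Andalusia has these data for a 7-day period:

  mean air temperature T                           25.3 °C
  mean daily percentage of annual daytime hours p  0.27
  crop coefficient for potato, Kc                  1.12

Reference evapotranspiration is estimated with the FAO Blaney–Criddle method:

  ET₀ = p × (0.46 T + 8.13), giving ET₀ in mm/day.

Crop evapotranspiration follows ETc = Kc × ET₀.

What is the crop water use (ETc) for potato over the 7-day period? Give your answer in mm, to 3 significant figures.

ET₀ = 0.27 × (0.46 × 25.3 + 8.13) = 0.27 × 19.768 = 5.3374 mm/d
ETc = Kc × ET₀ = 1.12 × 5.3374 = 5.9779 mm/d
Over 7 days: 5.9779 × 7 = 41.845 mm

41.8 mm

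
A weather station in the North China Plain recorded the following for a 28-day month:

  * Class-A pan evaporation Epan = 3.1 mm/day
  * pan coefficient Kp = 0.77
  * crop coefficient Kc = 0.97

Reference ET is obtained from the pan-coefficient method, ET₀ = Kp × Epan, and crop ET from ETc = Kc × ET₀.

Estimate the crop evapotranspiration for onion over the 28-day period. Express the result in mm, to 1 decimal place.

64.8 mm

ET₀ = 0.77 × 3.1 = 2.3870 mm/d
ETc = Kc × ET₀ = 0.97 × 2.3870 = 2.3154 mm/d
Over 28 days: 2.3154 × 28 = 64.831 mm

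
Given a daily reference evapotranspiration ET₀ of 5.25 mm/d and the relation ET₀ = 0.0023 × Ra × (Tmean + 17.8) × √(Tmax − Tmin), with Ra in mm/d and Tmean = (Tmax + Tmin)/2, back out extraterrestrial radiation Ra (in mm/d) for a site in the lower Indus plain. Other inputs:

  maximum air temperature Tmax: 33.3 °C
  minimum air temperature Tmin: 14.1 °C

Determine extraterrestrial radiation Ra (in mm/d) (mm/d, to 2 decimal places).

Tmean = 23.70 °C; √ΔT = 4.3818
Ra = ET₀ / [0.0023 × (Tmean+17.8) × √ΔT] = 5.25 / (0.0023 × 41.50 × 4.3818) = 12.553 mm/d

12.55 mm/d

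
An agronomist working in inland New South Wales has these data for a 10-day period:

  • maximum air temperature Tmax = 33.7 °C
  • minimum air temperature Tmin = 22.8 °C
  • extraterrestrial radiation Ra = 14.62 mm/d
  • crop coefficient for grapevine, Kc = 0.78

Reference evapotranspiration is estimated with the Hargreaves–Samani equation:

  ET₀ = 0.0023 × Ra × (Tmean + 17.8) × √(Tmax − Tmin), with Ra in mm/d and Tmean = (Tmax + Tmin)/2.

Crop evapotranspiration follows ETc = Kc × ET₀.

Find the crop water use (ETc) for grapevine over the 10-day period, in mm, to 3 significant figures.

39.9 mm

Tmean = (33.7 + 22.8)/2 = 28.25 °C
ET₀ = 0.0023 × 14.62 × (28.25 + 17.8) × √10.9 = 0.0023 × 14.62 × 46.05 × 3.3015 = 5.1123 mm/d
ETc = Kc × ET₀ = 0.78 × 5.1123 = 3.9876 mm/d
Over 10 days: 3.9876 × 10 = 39.876 mm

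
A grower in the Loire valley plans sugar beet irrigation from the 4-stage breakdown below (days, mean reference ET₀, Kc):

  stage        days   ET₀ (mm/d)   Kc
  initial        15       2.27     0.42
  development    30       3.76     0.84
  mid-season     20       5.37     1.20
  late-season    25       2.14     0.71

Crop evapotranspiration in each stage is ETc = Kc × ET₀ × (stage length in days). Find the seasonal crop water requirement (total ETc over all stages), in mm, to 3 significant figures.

initial: 0.42 × 2.27 × 15 = 14.30 mm
development: 0.84 × 3.76 × 30 = 94.75 mm
mid-season: 1.20 × 5.37 × 20 = 128.88 mm
late-season: 0.71 × 2.14 × 25 = 37.99 mm
Seasonal total = 275.92 mm

276 mm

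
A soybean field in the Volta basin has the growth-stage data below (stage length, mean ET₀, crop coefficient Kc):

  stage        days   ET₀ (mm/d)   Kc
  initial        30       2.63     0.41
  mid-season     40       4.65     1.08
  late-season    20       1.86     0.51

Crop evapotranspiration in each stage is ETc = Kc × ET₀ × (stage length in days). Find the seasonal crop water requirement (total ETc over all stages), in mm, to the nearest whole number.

initial: 0.41 × 2.63 × 30 = 32.35 mm
mid-season: 1.08 × 4.65 × 40 = 200.88 mm
late-season: 0.51 × 1.86 × 20 = 18.97 mm
Seasonal total = 252.20 mm

252 mm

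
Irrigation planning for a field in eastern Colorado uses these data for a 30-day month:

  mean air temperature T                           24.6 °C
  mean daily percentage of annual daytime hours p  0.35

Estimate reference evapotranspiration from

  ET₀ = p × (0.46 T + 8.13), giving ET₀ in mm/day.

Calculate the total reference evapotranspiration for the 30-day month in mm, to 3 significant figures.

ET₀ = 0.35 × (0.46 × 24.6 + 8.13) = 0.35 × 19.446 = 6.8061 mm/d
Monthly total = 6.8061 × 30 = 204.183 mm

204 mm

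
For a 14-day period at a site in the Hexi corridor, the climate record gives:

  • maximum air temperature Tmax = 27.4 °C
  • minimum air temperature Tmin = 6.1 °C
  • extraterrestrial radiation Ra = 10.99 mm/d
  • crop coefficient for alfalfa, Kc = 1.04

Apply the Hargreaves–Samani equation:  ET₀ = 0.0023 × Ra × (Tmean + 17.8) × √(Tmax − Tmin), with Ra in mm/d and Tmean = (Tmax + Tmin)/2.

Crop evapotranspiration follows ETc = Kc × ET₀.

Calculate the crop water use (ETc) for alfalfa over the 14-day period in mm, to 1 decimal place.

Tmean = (27.4 + 6.1)/2 = 16.75 °C
ET₀ = 0.0023 × 10.99 × (16.75 + 17.8) × √21.3 = 0.0023 × 10.99 × 34.55 × 4.6152 = 4.0305 mm/d
ETc = Kc × ET₀ = 1.04 × 4.0305 = 4.1917 mm/d
Over 14 days: 4.1917 × 14 = 58.684 mm

58.7 mm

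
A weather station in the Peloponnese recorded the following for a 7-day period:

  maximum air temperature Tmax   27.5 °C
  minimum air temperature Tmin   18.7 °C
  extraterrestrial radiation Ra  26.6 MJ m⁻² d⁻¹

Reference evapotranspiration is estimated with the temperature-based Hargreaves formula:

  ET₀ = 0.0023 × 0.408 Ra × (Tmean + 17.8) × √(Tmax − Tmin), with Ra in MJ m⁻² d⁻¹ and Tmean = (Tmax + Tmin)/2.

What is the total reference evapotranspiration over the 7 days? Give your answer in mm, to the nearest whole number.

21 mm

Tmean = (27.5 + 18.7)/2 = 23.10 °C
0.408 Ra = 0.408 × 26.6 = 10.8528 mm/d equivalent
ET₀ = 0.0023 × 10.8528 × (23.10 + 17.8) × √8.8 = 0.0023 × 10.8528 × 40.90 × 2.9665 = 3.0286 mm/d
Over 7 days: 3.0286 × 7 = 21.200 mm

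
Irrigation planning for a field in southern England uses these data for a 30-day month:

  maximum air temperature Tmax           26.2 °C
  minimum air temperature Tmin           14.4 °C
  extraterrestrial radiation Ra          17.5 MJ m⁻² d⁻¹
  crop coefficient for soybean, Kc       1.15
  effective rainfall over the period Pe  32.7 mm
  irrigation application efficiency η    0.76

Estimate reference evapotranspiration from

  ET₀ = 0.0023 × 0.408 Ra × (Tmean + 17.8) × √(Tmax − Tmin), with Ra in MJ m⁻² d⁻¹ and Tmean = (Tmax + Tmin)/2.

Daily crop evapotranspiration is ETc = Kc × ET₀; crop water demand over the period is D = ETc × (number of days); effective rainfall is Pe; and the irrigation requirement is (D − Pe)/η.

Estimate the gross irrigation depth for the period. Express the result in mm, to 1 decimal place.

Tmean = (26.2 + 14.4)/2 = 20.30 °C
0.408 Ra = 0.408 × 17.5 = 7.1400 mm/d equivalent
ET₀ = 0.0023 × 7.1400 × (20.30 + 17.8) × √11.8 = 0.0023 × 7.1400 × 38.10 × 3.4351 = 2.1493 mm/d
ETc = Kc × ET₀ = 1.15 × 2.1493 = 2.4717 mm/d
Crop demand D = ETc × 30 d = 2.4717 × 30 = 74.151 mm
D − Pe = 74.151 − 32.7 = 41.451 mm
Gross irrigation = 41.451 / 0.76 = 54.541 mm

54.5 mm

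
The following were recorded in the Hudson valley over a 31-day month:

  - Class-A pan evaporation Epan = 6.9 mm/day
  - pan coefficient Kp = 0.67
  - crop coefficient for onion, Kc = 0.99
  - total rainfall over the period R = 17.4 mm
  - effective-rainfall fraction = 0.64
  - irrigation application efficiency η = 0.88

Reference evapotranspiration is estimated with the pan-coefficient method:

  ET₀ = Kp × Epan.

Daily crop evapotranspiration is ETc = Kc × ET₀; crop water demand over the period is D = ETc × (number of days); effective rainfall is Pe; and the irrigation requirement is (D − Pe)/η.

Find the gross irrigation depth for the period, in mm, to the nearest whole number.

149 mm

ET₀ = 0.67 × 6.9 = 4.6230 mm/d
ETc = Kc × ET₀ = 0.99 × 4.6230 = 4.5768 mm/d
Crop demand D = ETc × 31 d = 4.5768 × 31 = 141.881 mm
Pe = 0.64 × 17.4 = 11.136 mm
D − Pe = 141.881 − 11.136 = 130.745 mm
Gross irrigation = 130.745 / 0.88 = 148.574 mm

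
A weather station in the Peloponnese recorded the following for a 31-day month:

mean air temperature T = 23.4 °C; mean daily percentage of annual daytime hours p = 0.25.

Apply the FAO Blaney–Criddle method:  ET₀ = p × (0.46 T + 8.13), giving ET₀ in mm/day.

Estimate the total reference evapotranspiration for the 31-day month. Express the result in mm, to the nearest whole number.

ET₀ = 0.25 × (0.46 × 23.4 + 8.13) = 0.25 × 18.894 = 4.7235 mm/d
Monthly total = 4.7235 × 31 = 146.429 mm

146 mm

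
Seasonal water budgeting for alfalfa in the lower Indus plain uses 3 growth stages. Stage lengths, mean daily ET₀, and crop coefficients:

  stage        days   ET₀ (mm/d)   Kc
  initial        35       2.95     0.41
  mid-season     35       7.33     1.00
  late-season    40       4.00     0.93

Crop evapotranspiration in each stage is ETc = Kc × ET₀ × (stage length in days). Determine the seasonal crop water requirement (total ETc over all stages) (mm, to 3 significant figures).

448 mm

initial: 0.41 × 2.95 × 35 = 42.33 mm
mid-season: 1.00 × 7.33 × 35 = 256.55 mm
late-season: 0.93 × 4.00 × 40 = 148.80 mm
Seasonal total = 447.68 mm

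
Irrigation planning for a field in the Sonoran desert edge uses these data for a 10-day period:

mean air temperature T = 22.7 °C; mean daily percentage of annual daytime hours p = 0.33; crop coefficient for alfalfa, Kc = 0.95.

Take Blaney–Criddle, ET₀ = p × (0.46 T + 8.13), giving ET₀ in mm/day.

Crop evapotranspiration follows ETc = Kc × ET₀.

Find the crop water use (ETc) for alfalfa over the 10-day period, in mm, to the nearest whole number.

58 mm

ET₀ = 0.33 × (0.46 × 22.7 + 8.13) = 0.33 × 18.572 = 6.1288 mm/d
ETc = Kc × ET₀ = 0.95 × 6.1288 = 5.8224 mm/d
Over 10 days: 5.8224 × 10 = 58.224 mm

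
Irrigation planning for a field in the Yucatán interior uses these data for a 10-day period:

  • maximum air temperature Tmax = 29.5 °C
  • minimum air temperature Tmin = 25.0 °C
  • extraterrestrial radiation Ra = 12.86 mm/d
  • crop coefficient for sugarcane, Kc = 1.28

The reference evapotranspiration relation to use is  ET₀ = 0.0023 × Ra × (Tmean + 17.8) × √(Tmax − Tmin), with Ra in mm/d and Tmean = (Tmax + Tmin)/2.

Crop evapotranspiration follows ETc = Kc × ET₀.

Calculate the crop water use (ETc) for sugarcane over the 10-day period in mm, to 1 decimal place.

36.2 mm

Tmean = (29.5 + 25.0)/2 = 27.25 °C
ET₀ = 0.0023 × 12.86 × (27.25 + 17.8) × √4.5 = 0.0023 × 12.86 × 45.05 × 2.1213 = 2.8266 mm/d
ETc = Kc × ET₀ = 1.28 × 2.8266 = 3.6180 mm/d
Over 10 days: 3.6180 × 10 = 36.180 mm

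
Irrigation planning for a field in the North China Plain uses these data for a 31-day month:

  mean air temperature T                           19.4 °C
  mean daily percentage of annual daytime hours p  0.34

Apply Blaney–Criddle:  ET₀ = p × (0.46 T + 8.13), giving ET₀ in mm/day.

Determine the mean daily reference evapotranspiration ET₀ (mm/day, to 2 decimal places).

5.80 mm/day

ET₀ = 0.34 × (0.46 × 19.4 + 8.13) = 0.34 × 17.054 = 5.7984 mm/d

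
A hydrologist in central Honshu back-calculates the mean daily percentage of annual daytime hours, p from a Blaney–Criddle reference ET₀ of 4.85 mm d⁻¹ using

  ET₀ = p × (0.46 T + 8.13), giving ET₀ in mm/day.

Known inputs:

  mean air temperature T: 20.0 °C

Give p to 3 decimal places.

p = ET₀ / (0.46 T + 8.13) = 4.85 / (0.46 × 20.0 + 8.13) = 4.85 / 17.330 = 0.2799

0.280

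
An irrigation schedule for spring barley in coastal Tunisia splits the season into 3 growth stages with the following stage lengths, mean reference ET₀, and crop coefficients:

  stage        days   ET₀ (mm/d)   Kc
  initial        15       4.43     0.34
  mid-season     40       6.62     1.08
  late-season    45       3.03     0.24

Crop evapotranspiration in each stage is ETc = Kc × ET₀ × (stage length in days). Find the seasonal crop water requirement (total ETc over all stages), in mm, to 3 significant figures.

341 mm

initial: 0.34 × 4.43 × 15 = 22.59 mm
mid-season: 1.08 × 6.62 × 40 = 285.98 mm
late-season: 0.24 × 3.03 × 45 = 32.72 mm
Seasonal total = 341.29 mm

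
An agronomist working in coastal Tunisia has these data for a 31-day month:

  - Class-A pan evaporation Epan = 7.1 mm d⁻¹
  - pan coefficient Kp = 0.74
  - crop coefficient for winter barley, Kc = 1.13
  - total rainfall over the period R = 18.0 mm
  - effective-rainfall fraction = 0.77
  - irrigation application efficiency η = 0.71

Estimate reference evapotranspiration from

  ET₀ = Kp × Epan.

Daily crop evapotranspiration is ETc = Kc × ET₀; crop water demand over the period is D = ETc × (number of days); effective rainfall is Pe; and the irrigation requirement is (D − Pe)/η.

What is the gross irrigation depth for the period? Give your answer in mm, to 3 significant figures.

ET₀ = 0.74 × 7.1 = 5.2540 mm/d
ETc = Kc × ET₀ = 1.13 × 5.2540 = 5.9370 mm/d
Crop demand D = ETc × 31 d = 5.9370 × 31 = 184.047 mm
Pe = 0.77 × 18.0 = 13.860 mm
D − Pe = 184.047 − 13.860 = 170.187 mm
Gross irrigation = 170.187 / 0.71 = 239.700 mm

240 mm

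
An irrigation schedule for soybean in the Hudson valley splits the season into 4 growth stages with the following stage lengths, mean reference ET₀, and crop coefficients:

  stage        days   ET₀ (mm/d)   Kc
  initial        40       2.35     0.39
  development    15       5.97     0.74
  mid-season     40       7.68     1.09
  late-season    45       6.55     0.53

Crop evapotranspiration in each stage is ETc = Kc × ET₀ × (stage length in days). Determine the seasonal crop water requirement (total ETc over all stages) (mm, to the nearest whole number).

594 mm

initial: 0.39 × 2.35 × 40 = 36.66 mm
development: 0.74 × 5.97 × 15 = 66.27 mm
mid-season: 1.09 × 7.68 × 40 = 334.85 mm
late-season: 0.53 × 6.55 × 45 = 156.22 mm
Seasonal total = 594.00 mm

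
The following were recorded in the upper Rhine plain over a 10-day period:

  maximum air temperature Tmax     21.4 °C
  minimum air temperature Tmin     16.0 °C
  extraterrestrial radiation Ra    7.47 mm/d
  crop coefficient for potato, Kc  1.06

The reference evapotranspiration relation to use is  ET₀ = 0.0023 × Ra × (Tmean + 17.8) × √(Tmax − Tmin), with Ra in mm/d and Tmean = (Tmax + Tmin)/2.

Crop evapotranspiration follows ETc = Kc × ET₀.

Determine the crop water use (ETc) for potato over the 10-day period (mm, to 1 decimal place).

15.4 mm

Tmean = (21.4 + 16.0)/2 = 18.70 °C
ET₀ = 0.0023 × 7.47 × (18.70 + 17.8) × √5.4 = 0.0023 × 7.47 × 36.50 × 2.3238 = 1.4573 mm/d
ETc = Kc × ET₀ = 1.06 × 1.4573 = 1.5447 mm/d
Over 10 days: 1.5447 × 10 = 15.447 mm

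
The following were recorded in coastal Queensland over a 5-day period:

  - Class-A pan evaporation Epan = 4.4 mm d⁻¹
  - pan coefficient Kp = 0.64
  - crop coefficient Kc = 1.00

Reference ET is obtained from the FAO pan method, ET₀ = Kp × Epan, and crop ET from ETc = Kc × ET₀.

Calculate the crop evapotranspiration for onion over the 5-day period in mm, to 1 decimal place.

ET₀ = 0.64 × 4.4 = 2.8160 mm/d
ETc = Kc × ET₀ = 1.00 × 2.8160 = 2.8160 mm/d
Over 5 days: 2.8160 × 5 = 14.080 mm

14.1 mm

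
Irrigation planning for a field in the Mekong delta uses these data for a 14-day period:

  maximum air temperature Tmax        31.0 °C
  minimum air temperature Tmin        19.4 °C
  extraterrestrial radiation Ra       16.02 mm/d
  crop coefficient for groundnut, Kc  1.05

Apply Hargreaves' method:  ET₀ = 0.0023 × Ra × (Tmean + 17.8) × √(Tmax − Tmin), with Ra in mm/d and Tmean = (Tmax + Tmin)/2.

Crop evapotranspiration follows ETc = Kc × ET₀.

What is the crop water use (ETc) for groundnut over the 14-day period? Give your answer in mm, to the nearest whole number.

79 mm

Tmean = (31.0 + 19.4)/2 = 25.20 °C
ET₀ = 0.0023 × 16.02 × (25.20 + 17.8) × √11.6 = 0.0023 × 16.02 × 43.00 × 3.4059 = 5.3962 mm/d
ETc = Kc × ET₀ = 1.05 × 5.3962 = 5.6660 mm/d
Over 14 days: 5.6660 × 14 = 79.324 mm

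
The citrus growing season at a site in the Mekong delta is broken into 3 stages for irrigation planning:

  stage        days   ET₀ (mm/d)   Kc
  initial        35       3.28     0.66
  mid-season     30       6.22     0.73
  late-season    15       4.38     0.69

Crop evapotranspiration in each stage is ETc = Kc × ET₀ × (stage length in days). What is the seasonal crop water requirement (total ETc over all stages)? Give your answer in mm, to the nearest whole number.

257 mm

initial: 0.66 × 3.28 × 35 = 75.77 mm
mid-season: 0.73 × 6.22 × 30 = 136.22 mm
late-season: 0.69 × 4.38 × 15 = 45.33 mm
Seasonal total = 257.32 mm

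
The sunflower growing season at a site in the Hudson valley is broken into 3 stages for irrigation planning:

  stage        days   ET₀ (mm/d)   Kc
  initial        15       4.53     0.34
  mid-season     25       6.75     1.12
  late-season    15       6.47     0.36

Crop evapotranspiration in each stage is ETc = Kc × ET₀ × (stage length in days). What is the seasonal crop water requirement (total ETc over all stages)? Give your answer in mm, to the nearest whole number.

247 mm

initial: 0.34 × 4.53 × 15 = 23.10 mm
mid-season: 1.12 × 6.75 × 25 = 189.00 mm
late-season: 0.36 × 6.47 × 15 = 34.94 mm
Seasonal total = 247.04 mm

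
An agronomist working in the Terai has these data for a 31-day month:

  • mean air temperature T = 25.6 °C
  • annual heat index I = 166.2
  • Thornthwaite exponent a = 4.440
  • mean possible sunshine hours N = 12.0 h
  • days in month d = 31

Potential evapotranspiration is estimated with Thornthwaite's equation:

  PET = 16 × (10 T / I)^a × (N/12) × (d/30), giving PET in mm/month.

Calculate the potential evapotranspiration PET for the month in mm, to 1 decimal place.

10T/I = 10 × 25.6 / 166.2 = 1.5403
(10T/I)^a = 1.5403^4.440 = 6.8072
Uncorrected PET = 16 × 6.8072 = 108.915 mm
Correction = (N/12)(d/30) = (12.0/12)(31/30) = 1.0333
PET = 108.915 × 1.0333 = 112.542 mm/month

112.5 mm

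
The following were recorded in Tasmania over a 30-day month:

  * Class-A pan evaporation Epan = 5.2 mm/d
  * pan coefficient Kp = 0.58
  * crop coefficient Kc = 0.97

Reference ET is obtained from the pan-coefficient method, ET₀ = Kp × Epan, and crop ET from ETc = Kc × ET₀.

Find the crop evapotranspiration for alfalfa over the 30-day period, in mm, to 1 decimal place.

ET₀ = 0.58 × 5.2 = 3.0160 mm/d
ETc = Kc × ET₀ = 0.97 × 3.0160 = 2.9255 mm/d
Over 30 days: 2.9255 × 30 = 87.765 mm

87.8 mm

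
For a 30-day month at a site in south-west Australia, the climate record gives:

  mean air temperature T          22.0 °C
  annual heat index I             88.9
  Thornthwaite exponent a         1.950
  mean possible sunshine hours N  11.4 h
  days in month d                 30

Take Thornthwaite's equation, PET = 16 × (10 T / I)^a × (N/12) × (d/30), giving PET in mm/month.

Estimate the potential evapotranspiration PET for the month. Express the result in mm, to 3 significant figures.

89.0 mm

10T/I = 10 × 22.0 / 88.9 = 2.4747
(10T/I)^a = 2.4747^1.950 = 5.8529
Uncorrected PET = 16 × 5.8529 = 93.646 mm
Correction = (N/12)(d/30) = (11.4/12)(30/30) = 0.9500
PET = 93.646 × 0.9500 = 88.964 mm/month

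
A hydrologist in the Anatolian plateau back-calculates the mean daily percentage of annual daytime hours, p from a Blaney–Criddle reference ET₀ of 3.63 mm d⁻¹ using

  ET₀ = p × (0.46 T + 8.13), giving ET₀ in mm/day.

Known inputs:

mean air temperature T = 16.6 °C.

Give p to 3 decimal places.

0.230

p = ET₀ / (0.46 T + 8.13) = 3.63 / (0.46 × 16.6 + 8.13) = 3.63 / 15.766 = 0.2302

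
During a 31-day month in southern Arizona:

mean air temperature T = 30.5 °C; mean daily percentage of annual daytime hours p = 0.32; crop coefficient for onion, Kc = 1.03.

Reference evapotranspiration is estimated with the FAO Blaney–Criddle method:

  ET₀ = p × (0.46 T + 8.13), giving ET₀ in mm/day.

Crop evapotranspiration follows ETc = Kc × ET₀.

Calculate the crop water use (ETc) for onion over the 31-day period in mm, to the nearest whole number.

226 mm

ET₀ = 0.32 × (0.46 × 30.5 + 8.13) = 0.32 × 22.160 = 7.0912 mm/d
ETc = Kc × ET₀ = 1.03 × 7.0912 = 7.3039 mm/d
Over 31 days: 7.3039 × 31 = 226.421 mm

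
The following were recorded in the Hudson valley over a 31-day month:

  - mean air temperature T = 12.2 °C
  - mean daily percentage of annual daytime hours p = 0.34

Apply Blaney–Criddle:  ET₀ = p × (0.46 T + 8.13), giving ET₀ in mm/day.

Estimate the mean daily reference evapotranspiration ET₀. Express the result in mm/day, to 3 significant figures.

ET₀ = 0.34 × (0.46 × 12.2 + 8.13) = 0.34 × 13.742 = 4.6723 mm/d

4.67 mm/day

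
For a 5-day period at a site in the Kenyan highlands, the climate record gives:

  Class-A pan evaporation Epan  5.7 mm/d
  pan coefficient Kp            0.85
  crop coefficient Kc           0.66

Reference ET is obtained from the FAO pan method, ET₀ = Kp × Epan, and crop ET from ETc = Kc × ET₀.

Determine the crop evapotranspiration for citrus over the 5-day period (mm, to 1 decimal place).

16.0 mm

ET₀ = 0.85 × 5.7 = 4.8450 mm/d
ETc = Kc × ET₀ = 0.66 × 4.8450 = 3.1977 mm/d
Over 5 days: 3.1977 × 5 = 15.989 mm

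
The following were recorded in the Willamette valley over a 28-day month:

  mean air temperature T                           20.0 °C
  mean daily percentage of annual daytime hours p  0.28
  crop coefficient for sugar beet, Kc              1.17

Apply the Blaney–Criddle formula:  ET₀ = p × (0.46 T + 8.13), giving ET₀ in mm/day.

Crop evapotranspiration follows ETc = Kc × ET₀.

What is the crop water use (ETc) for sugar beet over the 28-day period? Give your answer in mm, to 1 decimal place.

159.0 mm

ET₀ = 0.28 × (0.46 × 20.0 + 8.13) = 0.28 × 17.330 = 4.8524 mm/d
ETc = Kc × ET₀ = 1.17 × 4.8524 = 5.6773 mm/d
Over 28 days: 5.6773 × 28 = 158.964 mm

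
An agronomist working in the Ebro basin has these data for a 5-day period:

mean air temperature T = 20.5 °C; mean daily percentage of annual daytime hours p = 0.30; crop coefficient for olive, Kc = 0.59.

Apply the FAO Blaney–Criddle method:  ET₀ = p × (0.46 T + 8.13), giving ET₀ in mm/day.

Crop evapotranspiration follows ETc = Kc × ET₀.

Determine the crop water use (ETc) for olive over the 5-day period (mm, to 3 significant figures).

ET₀ = 0.30 × (0.46 × 20.5 + 8.13) = 0.30 × 17.560 = 5.2680 mm/d
ETc = Kc × ET₀ = 0.59 × 5.2680 = 3.1081 mm/d
Over 5 days: 3.1081 × 5 = 15.541 mm

15.5 mm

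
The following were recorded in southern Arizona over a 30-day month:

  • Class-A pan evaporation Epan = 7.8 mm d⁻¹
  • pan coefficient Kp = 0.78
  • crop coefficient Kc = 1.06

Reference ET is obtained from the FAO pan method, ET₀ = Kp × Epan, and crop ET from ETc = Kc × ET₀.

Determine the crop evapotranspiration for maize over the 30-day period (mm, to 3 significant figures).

ET₀ = 0.78 × 7.8 = 6.0840 mm/d
ETc = Kc × ET₀ = 1.06 × 6.0840 = 6.4490 mm/d
Over 30 days: 6.4490 × 30 = 193.470 mm

193 mm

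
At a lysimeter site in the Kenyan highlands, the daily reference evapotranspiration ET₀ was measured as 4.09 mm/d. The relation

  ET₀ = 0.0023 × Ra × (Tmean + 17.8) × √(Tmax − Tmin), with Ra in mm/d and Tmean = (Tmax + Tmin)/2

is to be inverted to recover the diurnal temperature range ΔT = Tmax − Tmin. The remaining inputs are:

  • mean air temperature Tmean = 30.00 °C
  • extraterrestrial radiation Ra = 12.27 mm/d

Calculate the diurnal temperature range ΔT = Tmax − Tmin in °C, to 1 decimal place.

9.2 °C

√ΔT = ET₀ / [0.0023 × Ra × (Tmean+17.8)] = 4.09 / (0.0023 × 12.27 × 47.80) = 3.0320
ΔT = 3.0320² = 9.193 °C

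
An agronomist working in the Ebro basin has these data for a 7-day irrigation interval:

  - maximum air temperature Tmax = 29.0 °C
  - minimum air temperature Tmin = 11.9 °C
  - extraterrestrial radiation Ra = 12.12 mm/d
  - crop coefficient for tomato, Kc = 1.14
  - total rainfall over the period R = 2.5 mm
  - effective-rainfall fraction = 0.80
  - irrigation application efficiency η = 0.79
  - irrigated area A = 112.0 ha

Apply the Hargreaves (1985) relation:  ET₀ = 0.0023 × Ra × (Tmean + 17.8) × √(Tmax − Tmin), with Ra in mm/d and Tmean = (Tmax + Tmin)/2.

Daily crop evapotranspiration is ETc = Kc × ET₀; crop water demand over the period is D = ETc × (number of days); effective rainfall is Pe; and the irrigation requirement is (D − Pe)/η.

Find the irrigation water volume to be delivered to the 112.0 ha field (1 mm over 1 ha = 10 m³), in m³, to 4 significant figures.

47050 m³

Tmean = (29.0 + 11.9)/2 = 20.45 °C
ET₀ = 0.0023 × 12.12 × (20.45 + 17.8) × √17.1 = 0.0023 × 12.12 × 38.25 × 4.1352 = 4.4092 mm/d
ETc = Kc × ET₀ = 1.14 × 4.4092 = 5.0265 mm/d
Crop demand D = ETc × 7 d = 5.0265 × 7 = 35.186 mm
Pe = 0.80 × 2.5 = 2.000 mm
D − Pe = 35.186 − 2.000 = 33.186 mm
Gross irrigation = 33.186 / 0.79 = 42.008 mm
Volume = 42.008 mm × 112.0 ha × 10 = 47049.0 m³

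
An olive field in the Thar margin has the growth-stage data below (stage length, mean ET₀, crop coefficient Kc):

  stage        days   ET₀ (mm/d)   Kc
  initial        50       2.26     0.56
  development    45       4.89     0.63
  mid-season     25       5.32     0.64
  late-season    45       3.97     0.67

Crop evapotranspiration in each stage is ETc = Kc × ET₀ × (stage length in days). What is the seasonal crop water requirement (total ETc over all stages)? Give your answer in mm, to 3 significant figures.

initial: 0.56 × 2.26 × 50 = 63.28 mm
development: 0.63 × 4.89 × 45 = 138.63 mm
mid-season: 0.64 × 5.32 × 25 = 85.12 mm
late-season: 0.67 × 3.97 × 45 = 119.70 mm
Seasonal total = 406.73 mm

407 mm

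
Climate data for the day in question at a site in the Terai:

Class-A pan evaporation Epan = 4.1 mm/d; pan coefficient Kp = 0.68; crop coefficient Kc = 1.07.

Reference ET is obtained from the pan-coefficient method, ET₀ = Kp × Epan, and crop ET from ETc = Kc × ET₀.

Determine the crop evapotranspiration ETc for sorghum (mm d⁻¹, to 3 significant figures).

ET₀ = 0.68 × 4.1 = 2.7880 mm/d
ETc = Kc × ET₀ = 1.07 × 2.7880 = 2.9832 mm/d

2.98 mm d⁻¹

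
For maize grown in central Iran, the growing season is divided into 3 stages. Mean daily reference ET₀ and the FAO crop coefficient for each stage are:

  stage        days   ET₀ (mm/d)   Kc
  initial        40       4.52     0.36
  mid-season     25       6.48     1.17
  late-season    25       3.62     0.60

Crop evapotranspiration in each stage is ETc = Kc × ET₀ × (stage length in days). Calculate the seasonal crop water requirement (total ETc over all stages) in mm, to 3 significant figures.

309 mm

initial: 0.36 × 4.52 × 40 = 65.09 mm
mid-season: 1.17 × 6.48 × 25 = 189.54 mm
late-season: 0.60 × 3.62 × 25 = 54.30 mm
Seasonal total = 308.93 mm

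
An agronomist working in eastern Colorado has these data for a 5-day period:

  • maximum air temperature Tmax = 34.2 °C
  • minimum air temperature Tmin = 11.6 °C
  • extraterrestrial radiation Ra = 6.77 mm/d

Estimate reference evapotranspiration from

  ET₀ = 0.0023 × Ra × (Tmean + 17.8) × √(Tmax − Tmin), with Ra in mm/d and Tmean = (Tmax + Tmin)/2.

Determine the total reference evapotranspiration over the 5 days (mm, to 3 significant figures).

Tmean = (34.2 + 11.6)/2 = 22.90 °C
ET₀ = 0.0023 × 6.77 × (22.90 + 17.8) × √22.6 = 0.0023 × 6.77 × 40.70 × 4.7539 = 3.0127 mm/d
Over 5 days: 3.0127 × 5 = 15.064 mm

15.1 mm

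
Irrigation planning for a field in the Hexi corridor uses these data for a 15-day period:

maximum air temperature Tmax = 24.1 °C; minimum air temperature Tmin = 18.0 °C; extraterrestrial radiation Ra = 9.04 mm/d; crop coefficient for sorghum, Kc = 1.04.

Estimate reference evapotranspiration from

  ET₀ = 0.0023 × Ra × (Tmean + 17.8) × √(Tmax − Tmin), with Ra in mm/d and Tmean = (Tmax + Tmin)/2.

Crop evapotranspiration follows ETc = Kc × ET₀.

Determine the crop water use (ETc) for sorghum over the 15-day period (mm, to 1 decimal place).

Tmean = (24.1 + 18.0)/2 = 21.05 °C
ET₀ = 0.0023 × 9.04 × (21.05 + 17.8) × √6.1 = 0.0023 × 9.04 × 38.85 × 2.4698 = 1.9950 mm/d
ETc = Kc × ET₀ = 1.04 × 1.9950 = 2.0748 mm/d
Over 15 days: 2.0748 × 15 = 31.122 mm

31.1 mm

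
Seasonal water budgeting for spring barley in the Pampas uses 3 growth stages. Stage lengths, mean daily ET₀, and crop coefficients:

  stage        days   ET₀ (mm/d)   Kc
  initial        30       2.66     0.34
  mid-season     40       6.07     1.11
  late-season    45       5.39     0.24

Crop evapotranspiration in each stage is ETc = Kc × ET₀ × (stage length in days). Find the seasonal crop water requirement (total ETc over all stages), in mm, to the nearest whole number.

355 mm

initial: 0.34 × 2.66 × 30 = 27.13 mm
mid-season: 1.11 × 6.07 × 40 = 269.51 mm
late-season: 0.24 × 5.39 × 45 = 58.21 mm
Seasonal total = 354.85 mm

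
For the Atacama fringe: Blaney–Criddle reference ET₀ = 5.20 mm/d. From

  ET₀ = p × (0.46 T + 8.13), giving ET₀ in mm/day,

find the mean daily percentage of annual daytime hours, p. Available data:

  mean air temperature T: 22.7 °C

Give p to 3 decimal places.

0.280

p = ET₀ / (0.46 T + 8.13) = 5.20 / (0.46 × 22.7 + 8.13) = 5.20 / 18.572 = 0.2800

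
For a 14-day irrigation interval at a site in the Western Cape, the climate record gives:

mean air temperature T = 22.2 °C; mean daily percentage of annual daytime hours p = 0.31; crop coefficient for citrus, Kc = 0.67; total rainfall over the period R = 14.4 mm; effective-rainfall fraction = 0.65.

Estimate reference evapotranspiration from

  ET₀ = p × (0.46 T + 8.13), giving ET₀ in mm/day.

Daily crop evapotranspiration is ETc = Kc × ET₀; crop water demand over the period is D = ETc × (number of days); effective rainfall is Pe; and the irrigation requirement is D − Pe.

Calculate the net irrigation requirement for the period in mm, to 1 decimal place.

ET₀ = 0.31 × (0.46 × 22.2 + 8.13) = 0.31 × 18.342 = 5.6860 mm/d
ETc = Kc × ET₀ = 0.67 × 5.6860 = 3.8096 mm/d
Crop demand D = ETc × 14 d = 3.8096 × 14 = 53.334 mm
Pe = 0.65 × 14.4 = 9.360 mm
D − Pe = 53.334 − 9.360 = 43.974 mm

44.0 mm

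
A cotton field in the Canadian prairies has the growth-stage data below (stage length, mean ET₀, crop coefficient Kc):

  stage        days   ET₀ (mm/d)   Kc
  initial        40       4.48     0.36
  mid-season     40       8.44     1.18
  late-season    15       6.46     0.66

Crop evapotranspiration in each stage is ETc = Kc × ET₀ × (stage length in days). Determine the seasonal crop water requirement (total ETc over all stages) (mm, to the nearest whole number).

527 mm

initial: 0.36 × 4.48 × 40 = 64.51 mm
mid-season: 1.18 × 8.44 × 40 = 398.37 mm
late-season: 0.66 × 6.46 × 15 = 63.95 mm
Seasonal total = 526.83 mm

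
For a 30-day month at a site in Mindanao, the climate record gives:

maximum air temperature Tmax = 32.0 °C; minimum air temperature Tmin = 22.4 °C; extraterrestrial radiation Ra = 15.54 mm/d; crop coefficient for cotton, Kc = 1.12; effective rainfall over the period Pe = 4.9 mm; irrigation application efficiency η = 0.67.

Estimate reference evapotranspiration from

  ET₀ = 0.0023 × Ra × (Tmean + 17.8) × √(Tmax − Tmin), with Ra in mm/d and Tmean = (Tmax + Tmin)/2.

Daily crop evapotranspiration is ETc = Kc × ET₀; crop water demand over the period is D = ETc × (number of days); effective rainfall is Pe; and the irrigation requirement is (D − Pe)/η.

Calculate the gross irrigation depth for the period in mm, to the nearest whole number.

Tmean = (32.0 + 22.4)/2 = 27.20 °C
ET₀ = 0.0023 × 15.54 × (27.20 + 17.8) × √9.6 = 0.0023 × 15.54 × 45.00 × 3.0984 = 4.9834 mm/d
ETc = Kc × ET₀ = 1.12 × 4.9834 = 5.5814 mm/d
Crop demand D = ETc × 30 d = 5.5814 × 30 = 167.442 mm
D − Pe = 167.442 − 4.9 = 162.542 mm
Gross irrigation = 162.542 / 0.67 = 242.600 mm

243 mm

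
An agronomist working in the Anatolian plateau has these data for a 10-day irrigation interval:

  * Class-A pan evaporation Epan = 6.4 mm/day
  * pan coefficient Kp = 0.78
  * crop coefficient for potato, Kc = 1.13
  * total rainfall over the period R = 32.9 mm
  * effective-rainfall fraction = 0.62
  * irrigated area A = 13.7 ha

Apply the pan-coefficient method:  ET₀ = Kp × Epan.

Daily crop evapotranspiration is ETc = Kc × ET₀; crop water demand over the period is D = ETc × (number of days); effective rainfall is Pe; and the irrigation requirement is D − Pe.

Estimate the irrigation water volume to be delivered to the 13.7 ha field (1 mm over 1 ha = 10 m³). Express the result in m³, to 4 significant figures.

ET₀ = 0.78 × 6.4 = 4.9920 mm/d
ETc = Kc × ET₀ = 1.13 × 4.9920 = 5.6410 mm/d
Crop demand D = ETc × 10 d = 5.6410 × 10 = 56.410 mm
Pe = 0.62 × 32.9 = 20.398 mm
D − Pe = 56.410 − 20.398 = 36.012 mm
Volume = 36.012 mm × 13.7 ha × 10 = 4933.6 m³

4934 m³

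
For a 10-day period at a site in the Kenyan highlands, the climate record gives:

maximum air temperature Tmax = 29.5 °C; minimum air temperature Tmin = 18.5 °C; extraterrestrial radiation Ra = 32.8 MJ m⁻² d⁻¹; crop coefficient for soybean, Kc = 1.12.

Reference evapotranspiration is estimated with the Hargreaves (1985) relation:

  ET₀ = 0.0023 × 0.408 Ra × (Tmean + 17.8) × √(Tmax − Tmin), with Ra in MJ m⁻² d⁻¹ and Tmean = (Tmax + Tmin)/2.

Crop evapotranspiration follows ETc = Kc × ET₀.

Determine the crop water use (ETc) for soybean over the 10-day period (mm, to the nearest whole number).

48 mm

Tmean = (29.5 + 18.5)/2 = 24.00 °C
0.408 Ra = 0.408 × 32.8 = 13.3824 mm/d equivalent
ET₀ = 0.0023 × 13.3824 × (24.00 + 17.8) × √11.0 = 0.0023 × 13.3824 × 41.80 × 3.3166 = 4.2671 mm/d
ETc = Kc × ET₀ = 1.12 × 4.2671 = 4.7792 mm/d
Over 10 days: 4.7792 × 10 = 47.792 mm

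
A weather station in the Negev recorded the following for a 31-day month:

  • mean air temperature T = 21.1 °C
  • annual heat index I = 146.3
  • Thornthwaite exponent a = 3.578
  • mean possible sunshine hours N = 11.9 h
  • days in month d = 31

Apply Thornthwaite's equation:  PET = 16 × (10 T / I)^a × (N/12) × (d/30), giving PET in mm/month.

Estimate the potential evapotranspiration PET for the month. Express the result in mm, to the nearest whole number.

61 mm

10T/I = 10 × 21.1 / 146.3 = 1.4422
(10T/I)^a = 1.4422^3.578 = 3.7067
Uncorrected PET = 16 × 3.7067 = 59.307 mm
Correction = (N/12)(d/30) = (11.9/12)(31/30) = 1.0247
PET = 59.307 × 1.0247 = 60.772 mm/month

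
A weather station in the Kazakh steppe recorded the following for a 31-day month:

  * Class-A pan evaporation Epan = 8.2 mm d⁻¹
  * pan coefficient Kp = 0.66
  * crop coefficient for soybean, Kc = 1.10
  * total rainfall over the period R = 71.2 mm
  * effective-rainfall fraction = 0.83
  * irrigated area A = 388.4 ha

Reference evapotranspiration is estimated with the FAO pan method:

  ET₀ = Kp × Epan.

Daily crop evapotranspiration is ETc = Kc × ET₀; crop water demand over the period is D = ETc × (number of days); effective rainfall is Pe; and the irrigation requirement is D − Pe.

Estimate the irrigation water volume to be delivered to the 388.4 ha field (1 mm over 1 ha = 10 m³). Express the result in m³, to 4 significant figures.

487300 m³

ET₀ = 0.66 × 8.2 = 5.4120 mm/d
ETc = Kc × ET₀ = 1.10 × 5.4120 = 5.9532 mm/d
Crop demand D = ETc × 31 d = 5.9532 × 31 = 184.549 mm
Pe = 0.83 × 71.2 = 59.096 mm
D − Pe = 184.549 − 59.096 = 125.453 mm
Volume = 125.453 mm × 388.4 ha × 10 = 487259.5 m³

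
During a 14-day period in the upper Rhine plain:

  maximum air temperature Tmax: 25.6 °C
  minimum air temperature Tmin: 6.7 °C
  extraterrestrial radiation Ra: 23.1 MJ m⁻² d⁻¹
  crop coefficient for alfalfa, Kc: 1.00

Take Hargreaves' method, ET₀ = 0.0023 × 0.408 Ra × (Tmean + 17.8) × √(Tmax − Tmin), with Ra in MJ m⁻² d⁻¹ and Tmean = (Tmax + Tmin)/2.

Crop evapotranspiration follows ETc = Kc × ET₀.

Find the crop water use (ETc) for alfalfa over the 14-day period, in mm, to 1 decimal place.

44.8 mm

Tmean = (25.6 + 6.7)/2 = 16.15 °C
0.408 Ra = 0.408 × 23.1 = 9.4248 mm/d equivalent
ET₀ = 0.0023 × 9.4248 × (16.15 + 17.8) × √18.9 = 0.0023 × 9.4248 × 33.95 × 4.3474 = 3.1994 mm/d
ETc = Kc × ET₀ = 1.00 × 3.1994 = 3.1994 mm/d
Over 14 days: 3.1994 × 14 = 44.792 mm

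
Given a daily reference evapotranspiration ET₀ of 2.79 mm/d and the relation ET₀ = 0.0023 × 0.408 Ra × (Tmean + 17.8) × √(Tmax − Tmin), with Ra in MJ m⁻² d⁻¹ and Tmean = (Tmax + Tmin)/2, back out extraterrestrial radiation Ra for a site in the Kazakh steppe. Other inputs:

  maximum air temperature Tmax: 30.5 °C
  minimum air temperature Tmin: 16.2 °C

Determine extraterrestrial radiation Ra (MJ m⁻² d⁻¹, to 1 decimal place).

Tmean = (30.5+16.2)/2 = 23.35 °C; ΔT = 14.3
Ra = ET₀ / [0.0023 × 0.408 × (Tmean+17.8) × √ΔT]
   = 2.79 / (0.0023 × 0.408 × 41.15 × 3.7815) = 19.107 MJ m⁻² d⁻¹

19.1 MJ m⁻² d⁻¹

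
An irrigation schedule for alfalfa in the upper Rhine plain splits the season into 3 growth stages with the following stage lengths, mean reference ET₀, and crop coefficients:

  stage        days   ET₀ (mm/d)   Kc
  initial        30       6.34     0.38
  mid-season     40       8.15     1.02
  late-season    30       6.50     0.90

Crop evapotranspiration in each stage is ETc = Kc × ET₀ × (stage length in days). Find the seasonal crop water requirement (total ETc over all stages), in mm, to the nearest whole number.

initial: 0.38 × 6.34 × 30 = 72.28 mm
mid-season: 1.02 × 8.15 × 40 = 332.52 mm
late-season: 0.90 × 6.50 × 30 = 175.50 mm
Seasonal total = 580.30 mm

580 mm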